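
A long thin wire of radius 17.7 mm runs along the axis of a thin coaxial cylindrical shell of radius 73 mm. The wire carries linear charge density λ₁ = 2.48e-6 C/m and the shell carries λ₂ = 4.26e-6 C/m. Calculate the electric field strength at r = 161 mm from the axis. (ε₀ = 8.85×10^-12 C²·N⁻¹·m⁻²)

Take a coaxial cylindrical Gaussian surface of radius r = 161 mm and length L (r > 73 mm, enclosing both).
λ_enc = λ₁ + λ₂ = (2.48e-6) + (4.26×10^-6) = 6.74×10^-6 C/m.
Applying ∮E·dA = Q_enc/ε₀ with the end caps contributing no flux:
E = |λ_enc|/(2πε₀r) = (6.74×10^-6)/(2π·8.85×10^-12·0.161) = 7.53×10^5 N/C.

|E| = 7.53×10^5 N/C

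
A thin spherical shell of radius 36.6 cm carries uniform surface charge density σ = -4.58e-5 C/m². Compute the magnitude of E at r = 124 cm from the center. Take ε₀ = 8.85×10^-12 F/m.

Take a concentric spherical Gaussian surface of radius r = 124 cm (r > 36.6 cm).
The entire shell is enclosed: Q_enc = σ·4πR² = (-4.58×10^-5)·4π·(0.366)² = -7.71×10^-5 C.
Applying ∮E·dA = Q_enc/ε₀ with Φ = E(4πr²):
E = |Q_enc|/(4πε₀r²) = (7.71e-5)/(4π·8.85×10^-12·(1.24)²) = 4.51×10^5 N/C.

|E| = 4.51×10^5 N/C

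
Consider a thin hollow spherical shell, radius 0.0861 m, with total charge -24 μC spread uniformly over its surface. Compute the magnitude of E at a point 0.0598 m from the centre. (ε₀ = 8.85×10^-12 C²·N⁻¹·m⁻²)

|E| = 0 N/C

By spherical symmetry E is radial; choose a Gaussian sphere of radius r = 0.0598 m (inside the shell, r < 0.0861 m).
All the charge is outside the Gaussian surface: Q_enc = 0, hence E = 0 everywhere inside the shell.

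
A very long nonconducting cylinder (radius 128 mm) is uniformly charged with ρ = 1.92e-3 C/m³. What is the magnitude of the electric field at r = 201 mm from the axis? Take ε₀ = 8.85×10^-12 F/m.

Choose a coaxial cylinder of radius r = 201 mm (arbitrary length L) as the Gaussian surface (r > 128 mm, full cross-section enclosed).
λ_enc = ρ·πR² = (1.92×10^-3)π(0.128)² = 9.883×10^-5 C/m.
Applying ∮E·dA = Q_enc/ε₀ with the end caps contributing no flux:
E = |λ_enc|/(2πε₀r) = (9.883×10^-5)/(2π·8.85×10^-12·0.201) = 8.84×10^6 N/C.

E = 8.84e6 N/C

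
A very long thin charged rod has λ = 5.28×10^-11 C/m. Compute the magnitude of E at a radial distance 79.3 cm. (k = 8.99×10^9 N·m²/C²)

|E| ≈ 1.2 V/m

Coaxial Gaussian cylinder, radius r = 79.3 cm, length L.
Q_enc = λL, so λ_enc = 5.28e-11 C/m.
Applying ∮E·dA = Q_enc/ε₀ with the end caps contributing no flux:
E = 2k|λ_enc|/r = 2(8.99×10^9)(5.28e-11)/(0.793) = 1.2 N/C.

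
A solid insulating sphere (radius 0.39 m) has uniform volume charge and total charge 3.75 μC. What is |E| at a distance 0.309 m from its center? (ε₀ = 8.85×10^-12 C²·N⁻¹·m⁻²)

Symmetry ⇒ E = E(r) r̂. Gaussian sphere of radius r = 0.309 m (r < R).
Only the charge within r is enclosed: Q_enc = Q·(r/R)³ = (3.75 μC)·(0.309 m/0.39 m)³ = 1.865×10^-6 C.
By Gauss's law, ∮E·dA = E·4πr² = Q_enc/ε₀.
E = |Q_enc|/(4πε₀r²) = (1.865×10^-6)/(4π·8.85×10^-12·(0.309)²) = 1.76×10^5 N/C.

E = 1.76×10^5 N/C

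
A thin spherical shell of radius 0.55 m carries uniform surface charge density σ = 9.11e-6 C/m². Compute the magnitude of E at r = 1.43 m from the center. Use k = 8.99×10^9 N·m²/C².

1.52e5 N/C

By spherical symmetry E is radial; choose a Gaussian sphere of radius r = 1.43 m (r > 0.55 m).
The entire shell is enclosed: Q_enc = σ·4πR² = (9.11×10^-6)·4π·(0.55)² = 3.463e-5 C.
Applying ∮E·dA = Q_enc/ε₀ with Φ = E(4πr²):
E = k|Q_enc|/r² = (8.99×10^9)(3.463×10^-5)/(1.43)² = 1.52×10^5 N/C.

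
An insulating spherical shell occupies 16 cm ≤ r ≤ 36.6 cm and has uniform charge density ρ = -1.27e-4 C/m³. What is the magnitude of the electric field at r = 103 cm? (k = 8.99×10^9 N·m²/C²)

E = 2.03×10^5 N/C

By spherical symmetry E is radial; choose a Gaussian sphere of radius r = 103 cm (r > 36.6 cm, enclosing the whole shell).
Q_enc = ρ·(4π/3)(b³ − a³) = (-1.27×10^-4)·(4π/3)·((0.366)³ − (0.16)³) = -2.39×10^-5 C.
By Gauss's law, ∮E·dA = E·4πr² = Q_enc/ε₀.
E = k|Q_enc|/r² = (8.99×10^9)(2.39×10^-5)/(1.03)² = 2.03e5 N/C.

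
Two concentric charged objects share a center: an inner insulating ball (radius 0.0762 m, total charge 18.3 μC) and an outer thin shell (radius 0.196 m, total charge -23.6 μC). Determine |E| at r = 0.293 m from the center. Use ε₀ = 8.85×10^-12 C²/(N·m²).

E = 5.55×10^5 N/C

By spherical symmetry E is radial; choose a Gaussian sphere of radius r = 0.293 m (r > 0.196 m, enclosing both).
Q_enc = (18.3 μC) + (-23.6 μC) = -5.30×10^-6 C.
Since E is radial and uniform over the Gaussian sphere, Φ = E·4πr² = Q_enc/ε₀.
E = |Q_enc|/(4πε₀r²) = (5.30e-6)/(4π·8.85×10^-12·(0.293)²) = 5.55×10^5 N/C.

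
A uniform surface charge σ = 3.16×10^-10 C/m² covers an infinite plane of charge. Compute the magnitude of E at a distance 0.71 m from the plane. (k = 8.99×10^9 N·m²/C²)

The symmetry is planar: E is normal to the sheet and the same magnitude on both sides. Take a pillbox straddling the sheet with end-cap area A.
Flux Φ = 2EA and Q_enc = σA, so 2EA = σA/ε₀ ⇒ E = |σ|/(2ε₀), independent of distance.
E = 2πk|σ| = 2π(8.99×10^9)(3.16e-10) = 17.8 N/C.

17.8 V/m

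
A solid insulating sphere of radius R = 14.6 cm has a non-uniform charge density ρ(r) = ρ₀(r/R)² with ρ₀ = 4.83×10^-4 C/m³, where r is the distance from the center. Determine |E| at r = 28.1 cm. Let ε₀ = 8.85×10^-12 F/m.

Use a concentric Gaussian sphere at r = 28.1 cm (r > R, all charge enclosed).
Q_enc = 4π ∫₀^R ρ₀(r'/R)^2 r'² dr' = 4πρ₀R³/5 = 3.778×10^-6 C.
Applying ∮E·dA = Q_enc/ε₀ with Φ = E(4πr²):
E = |Q_enc|/(4πε₀r²) = (3.778×10^-6)/(4π·8.85×10^-12·(0.281)²) = 4.30e5 N/C.

|E| ≈ 4.30×10^5 V/m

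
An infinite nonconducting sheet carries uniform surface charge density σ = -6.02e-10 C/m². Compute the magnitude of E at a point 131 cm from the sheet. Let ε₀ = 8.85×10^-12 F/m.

The symmetry is planar: E is normal to the sheet and the same magnitude on both sides. Take a pillbox straddling the sheet with end-cap area A.
Only the two end caps contribute flux: Φ = 2EA. With Q_enc = σA, Gauss's law gives E = |σ|/(2ε₀).
E = |σ|/(2ε₀) = (6.02×10^-10)/(2·8.85×10^-12) = 34 N/C.

34 V/m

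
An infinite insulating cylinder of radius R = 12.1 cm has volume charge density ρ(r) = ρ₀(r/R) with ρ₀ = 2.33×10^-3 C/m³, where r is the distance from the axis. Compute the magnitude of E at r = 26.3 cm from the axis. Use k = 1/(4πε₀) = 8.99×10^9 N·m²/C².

|E| ≈ 4.88×10^6 N/C

Take a coaxial cylindrical Gaussian surface of radius r = 26.3 cm and length L (r > R, full charge per length enclosed).
λ_enc = 2π ∫₀^R ρ₀(r'/R)^1 r' dr' = 2πρ₀R²/3 = 7.145×10^-5 C/m.
Gauss's law: E·2πrL = λ_enc L/ε₀.
E = 2k|λ_enc|/r = 2(8.99×10^9)(7.145×10^-5)/(0.263) = 4.88×10^6 N/C.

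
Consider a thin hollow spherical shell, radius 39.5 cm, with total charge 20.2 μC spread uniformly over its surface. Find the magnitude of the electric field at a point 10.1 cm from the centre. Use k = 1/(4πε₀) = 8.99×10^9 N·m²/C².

Take a concentric spherical Gaussian surface of radius r = 10.1 cm (inside the shell, r < 39.5 cm).
No charge lies within this surface, so Q_enc = 0 and Gauss's law gives E·4πr² = 0 ⇒ E = 0.

E = 0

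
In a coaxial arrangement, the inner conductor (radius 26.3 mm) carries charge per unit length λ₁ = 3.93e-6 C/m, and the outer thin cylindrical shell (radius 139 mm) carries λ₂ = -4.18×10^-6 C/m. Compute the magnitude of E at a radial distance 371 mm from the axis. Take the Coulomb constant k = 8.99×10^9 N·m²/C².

Take a coaxial cylindrical Gaussian surface of radius r = 371 mm and length L (r > 139 mm, enclosing both).
λ_enc = λ₁ + λ₂ = (3.93×10^-6) + (-4.18e-6) = -2.50e-7 C/m.
Applying ∮E·dA = Q_enc/ε₀ with the end caps contributing no flux:
E = 2k|λ_enc|/r = 2(8.99×10^9)(2.50×10^-7)/(0.371) = 1.21e4 N/C.

|E| = 1.21e4 N/C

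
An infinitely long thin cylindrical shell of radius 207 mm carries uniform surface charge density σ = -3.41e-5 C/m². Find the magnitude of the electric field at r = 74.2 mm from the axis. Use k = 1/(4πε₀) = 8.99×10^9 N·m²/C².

E = 0

Coaxial Gaussian cylinder, radius r = 74.2 mm, length L (r < 207 mm, inside the shell).
No charge is enclosed, so Gauss's law gives E·2πrL = 0 ⇒ E = 0.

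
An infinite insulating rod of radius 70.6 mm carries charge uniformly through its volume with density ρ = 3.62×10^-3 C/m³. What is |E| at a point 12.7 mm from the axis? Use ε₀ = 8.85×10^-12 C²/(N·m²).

E ≈ 2.60×10^6 N/C

Take a coaxial cylindrical Gaussian surface of radius r = 12.7 mm and length L (r < R).
Charge inside radius r per length L is ρ·πr²·L, so λ_enc = ρπr² = 1.834e-6 C/m.
By Gauss's law (flux through the curved wall only), E·2πrL = λ_enc L/ε₀.
E = |λ_enc|/(2πε₀r) = (1.834×10^-6)/(2π·8.85×10^-12·0.0127) = 2.60×10^6 N/C.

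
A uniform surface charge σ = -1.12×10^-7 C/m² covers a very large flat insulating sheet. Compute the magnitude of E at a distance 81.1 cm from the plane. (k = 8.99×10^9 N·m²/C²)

The symmetry is planar: E is normal to the sheet and the same magnitude on both sides. Take a pillbox straddling the sheet with end-cap area A.
Only the two end caps contribute flux: Φ = 2EA. With Q_enc = σA, Gauss's law gives E = |σ|/(2ε₀).
E = 2πk|σ| = 2π(8.99×10^9)(1.12e-7) = 6.33×10^3 N/C.

E ≈ 6.33e3 N/C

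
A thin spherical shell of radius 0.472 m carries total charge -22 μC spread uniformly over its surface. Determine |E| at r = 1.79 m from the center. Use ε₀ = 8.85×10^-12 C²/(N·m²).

|E| ≈ 6.17×10^4 V/m

By spherical symmetry E is radial; choose a Gaussian sphere of radius r = 1.79 m (r > 0.472 m).
The entire shell is enclosed: Q_enc = -2.20e-5 C.
Gauss's law: E·4πr² = Q_enc/ε₀.
E = |Q_enc|/(4πε₀r²) = (2.20×10^-5)/(4π·8.85×10^-12·(1.79)²) = 6.17×10^4 N/C.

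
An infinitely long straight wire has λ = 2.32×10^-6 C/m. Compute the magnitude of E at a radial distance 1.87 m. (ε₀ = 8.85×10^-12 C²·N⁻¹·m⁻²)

E = 2.23×10^4 N/C

Take a coaxial cylindrical Gaussian surface of radius r = 1.87 m and length L.
Q_enc = λL, so λ_enc = 2.32×10^-6 C/m.
Applying ∮E·dA = Q_enc/ε₀ with the end caps contributing no flux:
E = |λ_enc|/(2πε₀r) = (2.32×10^-6)/(2π·8.85×10^-12·1.87) = 2.23×10^4 N/C.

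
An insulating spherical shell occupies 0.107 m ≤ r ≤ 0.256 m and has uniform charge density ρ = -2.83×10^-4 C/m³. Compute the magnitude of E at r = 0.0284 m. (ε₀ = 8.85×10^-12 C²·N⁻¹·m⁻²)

Take a concentric spherical Gaussian surface of radius r = 0.0284 m (r < 0.107 m, inside the empty cavity).
Q_enc = 0 (all charge lies at larger r); Gauss's law gives E = 0.

E = 0 (no enclosed charge)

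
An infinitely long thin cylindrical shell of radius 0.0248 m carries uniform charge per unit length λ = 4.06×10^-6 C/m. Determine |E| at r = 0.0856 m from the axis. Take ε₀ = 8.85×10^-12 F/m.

E ≈ 8.53e5 N/C

Choose a coaxial cylinder of radius r = 0.0856 m (arbitrary length L) as the Gaussian surface (r > 0.0248 m).
The full line charge is enclosed: λ_enc = 4.06×10^-6 C/m.
Gauss's law: E·2πrL = λ_enc L/ε₀.
E = |λ_enc|/(2πε₀r) = (4.06×10^-6)/(2π·8.85×10^-12·0.0856) = 8.53e5 N/C.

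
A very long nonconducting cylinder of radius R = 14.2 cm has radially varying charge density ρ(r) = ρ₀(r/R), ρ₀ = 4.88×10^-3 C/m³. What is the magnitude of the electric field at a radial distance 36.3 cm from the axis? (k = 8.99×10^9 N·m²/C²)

1.02×10^7 V/m

Coaxial Gaussian cylinder, radius r = 36.3 cm, length L (r > R, full charge per length enclosed).
λ_enc = 2π ∫₀^R ρ₀(r'/R)^1 r' dr' = 2πρ₀R²/3 = 2.061×10^-4 C/m.
Applying ∮E·dA = Q_enc/ε₀ with the end caps contributing no flux:
E = 2k|λ_enc|/r = 2(8.99×10^9)(2.061×10^-4)/(0.363) = 1.02e7 N/C.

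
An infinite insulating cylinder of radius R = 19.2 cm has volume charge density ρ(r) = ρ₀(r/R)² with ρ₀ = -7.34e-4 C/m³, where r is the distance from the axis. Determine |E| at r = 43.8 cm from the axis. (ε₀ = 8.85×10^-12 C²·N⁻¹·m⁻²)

E = 1.75e6 N/C

By cylindrical symmetry E is radial; use a coaxial Gaussian cylinder of radius 43.8 cm and length L (r > R, full charge per length enclosed).
λ_enc = 2π ∫₀^R ρ₀(r'/R)^2 r' dr' = 2πρ₀R²/4 = -4.25×10^-5 C/m.
Applying ∮E·dA = Q_enc/ε₀ with the end caps contributing no flux:
E = |λ_enc|/(2πε₀r) = (4.25e-5)/(2π·8.85×10^-12·0.438) = 1.75×10^6 N/C.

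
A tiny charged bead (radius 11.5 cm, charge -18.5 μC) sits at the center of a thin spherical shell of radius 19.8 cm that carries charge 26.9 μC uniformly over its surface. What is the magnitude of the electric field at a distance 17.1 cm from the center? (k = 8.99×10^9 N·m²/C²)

5.69e6 V/m

By spherical symmetry E is radial; choose a Gaussian sphere of radius r = 17.1 cm (between the bodies, 11.5 cm < r < 19.8 cm).
The shell at 19.8 cm lies outside the Gaussian surface, so Q_enc = -18.5 μC = -1.85×10^-5 C.
By Gauss's law, ∮E·dA = E·4πr² = Q_enc/ε₀.
E = k|Q_enc|/r² = (8.99×10^9)(1.85×10^-5)/(0.171)² = 5.69×10^6 N/C.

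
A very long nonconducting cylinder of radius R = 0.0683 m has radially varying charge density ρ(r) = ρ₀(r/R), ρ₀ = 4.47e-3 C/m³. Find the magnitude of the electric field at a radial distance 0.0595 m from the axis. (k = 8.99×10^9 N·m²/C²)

Take a coaxial cylindrical Gaussian surface of radius r = 0.0595 m and length L (r < R).
Integrating ρ over the cross-section to radius r: λ_enc = (2πρ₀/R) ∫₀^r r'^2 dr' = 2πρ₀ r^3/(3·R) = 2.887×10^-5 C/m.
Since E is radial and uniform over the curved surface, Φ = E·2πrL = Q_enc/ε₀ = λ_enc L/ε₀.
E = 2k|λ_enc|/r = 2(8.99×10^9)(2.887e-5)/(0.0595) = 8.73×10^6 N/C.

E = 8.73×10^6 N/C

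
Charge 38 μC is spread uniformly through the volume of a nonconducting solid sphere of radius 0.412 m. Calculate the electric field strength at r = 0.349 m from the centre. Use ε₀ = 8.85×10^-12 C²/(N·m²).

Symmetry ⇒ E = E(r) r̂. Gaussian sphere of radius r = 0.349 m (r < R).
For a uniform sphere the enclosed fraction is (r/R)³, so Q_enc = (38 μC)(0.349/0.412)³ = 2.31×10^-5 C.
Gauss's law: E·4πr² = Q_enc/ε₀.
E = |Q_enc|/(4πε₀r²) = (2.31e-5)/(4π·8.85×10^-12·(0.349)²) = 1.71e6 N/C.

|E| ≈ 1.71×10^6 V/m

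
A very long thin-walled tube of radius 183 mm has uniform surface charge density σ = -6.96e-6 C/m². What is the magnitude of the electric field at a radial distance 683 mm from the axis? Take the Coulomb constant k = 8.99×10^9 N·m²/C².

2.11×10^5 N/C

Choose a coaxial cylinder of radius r = 683 mm (arbitrary length L) as the Gaussian surface (r > 183 mm).
The whole shell is enclosed: λ_enc = σ·2πR = (-6.96×10^-6)·2π·(0.183) = -8.003e-6 C/m.
By Gauss's law (flux through the curved wall only), E·2πrL = λ_enc L/ε₀.
E = 2k|λ_enc|/r = 2(8.99×10^9)(8.003×10^-6)/(0.683) = 2.11×10^5 N/C.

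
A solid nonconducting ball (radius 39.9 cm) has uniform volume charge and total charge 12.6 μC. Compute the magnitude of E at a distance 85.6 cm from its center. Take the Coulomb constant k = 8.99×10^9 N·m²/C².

E = 1.55e5 V/m

By spherical symmetry E is radial; choose a Gaussian sphere of radius r = 85.6 cm (r > R, so the entire charge is enclosed).
Q_enc = 12.6 μC = 1.26e-5 C.
By Gauss's law, ∮E·dA = E·4πr² = Q_enc/ε₀.
E = k|Q_enc|/r² = (8.99×10^9)(1.26e-5)/(0.856)² = 1.55×10^5 N/C.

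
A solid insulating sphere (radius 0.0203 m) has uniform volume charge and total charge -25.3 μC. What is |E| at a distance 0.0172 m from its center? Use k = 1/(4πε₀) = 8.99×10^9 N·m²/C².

Take a concentric spherical Gaussian surface of radius r = 0.0172 m (r < R).
For a uniform sphere the enclosed fraction is (r/R)³, so Q_enc = (-25.3 μC)(0.0172/0.0203)³ = -1.539×10^-5 C.
Since E is radial and uniform over the Gaussian sphere, Φ = E·4πr² = Q_enc/ε₀.
E = k|Q_enc|/r² = (8.99×10^9)(1.539e-5)/(0.0172)² = 4.68×10^8 N/C.

|E| ≈ 4.68e8 V/m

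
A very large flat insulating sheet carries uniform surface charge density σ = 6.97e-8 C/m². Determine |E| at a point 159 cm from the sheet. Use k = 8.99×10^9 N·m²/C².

|E| ≈ 3.94e3 V/m

Choose a cylindrical pillbox piercing the sheet, end faces (area A) parallel to it.
Flux Φ = 2EA and Q_enc = σA, so 2EA = σA/ε₀ ⇒ E = |σ|/(2ε₀), independent of distance.
E = 2πk|σ| = 2π(8.99×10^9)(6.97e-8) = 3.94×10^3 N/C.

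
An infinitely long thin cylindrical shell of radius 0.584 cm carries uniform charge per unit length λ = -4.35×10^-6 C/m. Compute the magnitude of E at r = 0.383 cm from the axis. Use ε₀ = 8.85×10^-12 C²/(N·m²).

E = 0 (no enclosed charge)

Choose a coaxial cylinder of radius r = 0.383 cm (arbitrary length L) as the Gaussian surface (r < 0.584 cm, inside the shell).
All the surface charge lies outside this cylinder: Q_enc = 0, hence E = 0.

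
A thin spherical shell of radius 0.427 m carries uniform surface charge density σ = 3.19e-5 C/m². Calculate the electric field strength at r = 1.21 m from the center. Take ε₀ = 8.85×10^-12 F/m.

E = 4.49×10^5 V/m

Take a concentric spherical Gaussian surface of radius r = 1.21 m (r > 0.427 m).
The entire shell is enclosed: Q_enc = σ·4πR² = (3.19×10^-5)·4π·(0.427)² = 7.309e-5 C.
By Gauss's law, ∮E·dA = E·4πr² = Q_enc/ε₀.
E = |Q_enc|/(4πε₀r²) = (7.309e-5)/(4π·8.85×10^-12·(1.21)²) = 4.49e5 N/C.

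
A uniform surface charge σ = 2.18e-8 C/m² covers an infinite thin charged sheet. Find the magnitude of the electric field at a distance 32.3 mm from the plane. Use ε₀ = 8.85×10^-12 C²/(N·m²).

Choose a cylindrical pillbox piercing the sheet, end faces (area A) parallel to it.
Only the two end caps contribute flux: Φ = 2EA. With Q_enc = σA, Gauss's law gives E = |σ|/(2ε₀).
E = |σ|/(2ε₀) = (2.18e-8)/(2·8.85×10^-12) = 1.23e3 N/C.

E ≈ 1.23×10^3 N/C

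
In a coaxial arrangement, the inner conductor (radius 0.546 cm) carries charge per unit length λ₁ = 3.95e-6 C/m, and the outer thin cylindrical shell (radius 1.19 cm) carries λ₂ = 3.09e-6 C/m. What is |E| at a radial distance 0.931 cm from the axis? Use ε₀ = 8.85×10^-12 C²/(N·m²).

Take a coaxial cylindrical Gaussian surface of radius r = 0.931 cm and length L (between the conductors, 0.546 cm < r < 1.19 cm).
Only the inner wire is enclosed; the outer shell contributes nothing inside itself. λ_enc = λ₁ = 3.95×10^-6 C/m.
Since E is radial and uniform over the curved surface, Φ = E·2πrL = Q_enc/ε₀ = λ_enc L/ε₀.
E = |λ_enc|/(2πε₀r) = (3.95×10^-6)/(2π·8.85×10^-12·0.00931) = 7.63×10^6 N/C.

7.63×10^6 N/C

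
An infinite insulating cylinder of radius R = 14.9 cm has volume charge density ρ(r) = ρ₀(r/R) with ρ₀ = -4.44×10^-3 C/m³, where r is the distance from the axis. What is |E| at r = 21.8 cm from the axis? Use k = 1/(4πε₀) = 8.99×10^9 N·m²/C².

E ≈ 1.70×10^7 N/C

Choose a coaxial cylinder of radius r = 21.8 cm (arbitrary length L) as the Gaussian surface (r > R, full charge per length enclosed).
λ_enc = 2π ∫₀^R ρ₀(r'/R)^1 r' dr' = 2πρ₀R²/3 = -2.064e-4 C/m.
By Gauss's law (flux through the curved wall only), E·2πrL = λ_enc L/ε₀.
E = 2k|λ_enc|/r = 2(8.99×10^9)(2.064×10^-4)/(0.218) = 1.70×10^7 N/C.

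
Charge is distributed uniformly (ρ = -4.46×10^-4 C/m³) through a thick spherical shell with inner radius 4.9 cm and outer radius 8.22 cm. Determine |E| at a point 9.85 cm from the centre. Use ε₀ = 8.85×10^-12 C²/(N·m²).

E ≈ 7.58×10^5 N/C

Use a concentric Gaussian sphere at r = 9.85 cm (r > 8.22 cm, enclosing the whole shell).
Q_enc = ρ·(4π/3)(b³ − a³) = (-4.46×10^-4)·(4π/3)·((0.0822)³ − (0.049)³) = -8.178e-7 C.
Applying ∮E·dA = Q_enc/ε₀ with Φ = E(4πr²):
E = |Q_enc|/(4πε₀r²) = (8.178×10^-7)/(4π·8.85×10^-12·(0.0985)²) = 7.58×10^5 N/C.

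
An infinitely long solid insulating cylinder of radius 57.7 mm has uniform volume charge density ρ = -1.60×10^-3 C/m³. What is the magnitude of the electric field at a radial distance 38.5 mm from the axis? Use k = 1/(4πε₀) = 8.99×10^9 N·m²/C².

E = 3.48×10^6 N/C

Choose a coaxial cylinder of radius r = 38.5 mm (arbitrary length L) as the Gaussian surface (r < R).
Enclosed charge per unit length: λ_enc = ρ·πr² = (-1.60×10^-3)π(0.0385)² = -7.451e-6 C/m.
Since E is radial and uniform over the curved surface, Φ = E·2πrL = Q_enc/ε₀ = λ_enc L/ε₀.
E = 2k|λ_enc|/r = 2(8.99×10^9)(7.451e-6)/(0.0385) = 3.48e6 N/C.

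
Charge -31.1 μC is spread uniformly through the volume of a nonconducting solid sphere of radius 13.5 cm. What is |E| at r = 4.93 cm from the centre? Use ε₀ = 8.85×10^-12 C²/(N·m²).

E = 5.60e6 V/m

Symmetry ⇒ E = E(r) r̂. Gaussian sphere of radius r = 4.93 cm (r < R).
Only the charge within r is enclosed: Q_enc = Q·(r/R)³ = (-31.1 μC)·(4.93 cm/13.5 cm)³ = -1.515×10^-6 C.
By Gauss's law, ∮E·dA = E·4πr² = Q_enc/ε₀.
E = |Q_enc|/(4πε₀r²) = (1.515×10^-6)/(4π·8.85×10^-12·(0.0493)²) = 5.60e6 N/C.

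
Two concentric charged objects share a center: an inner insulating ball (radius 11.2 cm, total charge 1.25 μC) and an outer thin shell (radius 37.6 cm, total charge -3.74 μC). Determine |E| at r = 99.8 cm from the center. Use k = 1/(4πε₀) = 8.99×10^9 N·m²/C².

Use a concentric Gaussian sphere at r = 99.8 cm (r > 37.6 cm, enclosing both).
Q_enc = (1.25 μC) + (-3.74 μC) = -2.49e-6 C.
Gauss's law: E·4πr² = Q_enc/ε₀.
E = k|Q_enc|/r² = (8.99×10^9)(2.49×10^-6)/(0.998)² = 2.25×10^4 N/C.

|E| = 2.25e4 N/C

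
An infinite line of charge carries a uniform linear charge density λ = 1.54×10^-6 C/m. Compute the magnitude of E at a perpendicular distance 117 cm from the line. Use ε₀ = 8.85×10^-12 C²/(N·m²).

2.37×10^4 V/m

Choose a coaxial cylinder of radius r = 117 cm (arbitrary length L) as the Gaussian surface.
Q_enc = λL, so λ_enc = 1.54e-6 C/m.
Gauss's law: E·2πrL = λ_enc L/ε₀.
E = |λ_enc|/(2πε₀r) = (1.54e-6)/(2π·8.85×10^-12·1.17) = 2.37e4 N/C.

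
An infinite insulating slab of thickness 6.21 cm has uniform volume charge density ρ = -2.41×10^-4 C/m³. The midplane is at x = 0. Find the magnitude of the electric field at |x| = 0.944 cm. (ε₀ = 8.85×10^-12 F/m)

|E| = 2.57×10^5 V/m

By symmetry E is perpendicular to the slab. A Gaussian pillbox from −0.944 cm to +0.944 cm (face area A) lies entirely within the slab.
Q_enc = ρ·(2x)·A and flux = 2EA, so 2EA = 2ρxA/ε₀ ⇒ E = |ρ|x/ε₀.
E = (2.41×10^-4)(0.00944)/(8.85×10^-12) = 2.57e5 N/C.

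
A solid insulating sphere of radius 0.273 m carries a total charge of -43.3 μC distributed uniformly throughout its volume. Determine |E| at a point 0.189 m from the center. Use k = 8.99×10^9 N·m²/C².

Symmetry ⇒ E = E(r) r̂. Gaussian sphere of radius r = 0.189 m (r < R).
Only the charge within r is enclosed: Q_enc = Q·(r/R)³ = (-43.3 μC)·(0.189 m/0.273 m)³ = -1.437×10^-5 C.
By Gauss's law, ∮E·dA = E·4πr² = Q_enc/ε₀.
E = k|Q_enc|/r² = (8.99×10^9)(1.437×10^-5)/(0.189)² = 3.62e6 N/C.

3.62×10^6 N/C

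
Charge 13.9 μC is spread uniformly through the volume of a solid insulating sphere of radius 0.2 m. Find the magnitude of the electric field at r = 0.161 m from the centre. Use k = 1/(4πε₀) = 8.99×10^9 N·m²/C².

Symmetry ⇒ E = E(r) r̂. Gaussian sphere of radius r = 0.161 m (r < R).
Only the charge within r is enclosed: Q_enc = Q·(r/R)³ = (13.9 μC)·(0.161 m/0.2 m)³ = 7.251e-6 C.
Gauss's law: E·4πr² = Q_enc/ε₀.
E = k|Q_enc|/r² = (8.99×10^9)(7.251e-6)/(0.161)² = 2.51×10^6 N/C.

E ≈ 2.51e6 N/C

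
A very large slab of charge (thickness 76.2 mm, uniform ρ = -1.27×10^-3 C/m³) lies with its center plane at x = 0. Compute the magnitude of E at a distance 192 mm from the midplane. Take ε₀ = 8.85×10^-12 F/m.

The point |x| = 192 mm lies outside the slab (half-thickness 0.0381 m). A symmetric pillbox spanning the full slab encloses Q_enc = ρ·d·A.
Flux = 2EA ⇒ E = |ρ|d/(2ε₀), independent of distance outside.
E = (1.27e-3)(0.0762)/(2·8.85×10^-12) = 5.47×10^6 N/C.

5.47e6 V/m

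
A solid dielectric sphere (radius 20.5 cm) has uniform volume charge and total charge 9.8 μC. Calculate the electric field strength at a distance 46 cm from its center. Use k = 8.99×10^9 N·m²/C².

E = 4.16×10^5 N/C

Symmetry ⇒ E = E(r) r̂. Gaussian sphere of radius r = 46 cm (r > R, so the entire charge is enclosed).
Q_enc = 9.8 μC = 9.80e-6 C.
Since E is radial and uniform over the Gaussian sphere, Φ = E·4πr² = Q_enc/ε₀.
E = k|Q_enc|/r² = (8.99×10^9)(9.80e-6)/(0.46)² = 4.16×10^5 N/C.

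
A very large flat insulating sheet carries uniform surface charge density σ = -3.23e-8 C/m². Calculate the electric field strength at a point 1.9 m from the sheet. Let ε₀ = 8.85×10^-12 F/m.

By planar symmetry E is perpendicular to the sheet and uniform; use a Gaussian pillbox with flat faces of area A on each side of the sheet.
Only the two end caps contribute flux: Φ = 2EA. With Q_enc = σA, Gauss's law gives E = |σ|/(2ε₀).
E = |σ|/(2ε₀) = (3.23×10^-8)/(2·8.85×10^-12) = 1.82×10^3 N/C.

E ≈ 1.82×10^3 V/m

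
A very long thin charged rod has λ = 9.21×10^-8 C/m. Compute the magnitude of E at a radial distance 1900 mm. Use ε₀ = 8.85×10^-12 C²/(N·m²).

E = 872 N/C

By cylindrical symmetry E is radial; use a coaxial Gaussian cylinder of radius 1900 mm and length L.
Q_enc = λL, so λ_enc = 9.21e-8 C/m.
Since E is radial and uniform over the curved surface, Φ = E·2πrL = Q_enc/ε₀ = λ_enc L/ε₀.
E = |λ_enc|/(2πε₀r) = (9.21e-8)/(2π·8.85×10^-12·1.9) = 872 N/C.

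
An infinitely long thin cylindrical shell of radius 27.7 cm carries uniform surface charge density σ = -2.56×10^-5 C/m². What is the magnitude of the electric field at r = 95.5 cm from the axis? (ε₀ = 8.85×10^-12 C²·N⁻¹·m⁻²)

E ≈ 8.39×10^5 V/m

Take a coaxial cylindrical Gaussian surface of radius r = 95.5 cm and length L (r > 27.7 cm).
The whole shell is enclosed: λ_enc = σ·2πR = (-2.56×10^-5)·2π·(0.277) = -4.456×10^-5 C/m.
By Gauss's law (flux through the curved wall only), E·2πrL = λ_enc L/ε₀.
E = |λ_enc|/(2πε₀r) = (4.456×10^-5)/(2π·8.85×10^-12·0.955) = 8.39e5 N/C.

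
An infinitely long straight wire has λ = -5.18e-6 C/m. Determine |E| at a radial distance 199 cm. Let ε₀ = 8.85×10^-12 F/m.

Coaxial Gaussian cylinder, radius r = 199 cm, length L.
Q_enc = λL, so λ_enc = -5.18e-6 C/m.
Since E is radial and uniform over the curved surface, Φ = E·2πrL = Q_enc/ε₀ = λ_enc L/ε₀.
E = |λ_enc|/(2πε₀r) = (5.18×10^-6)/(2π·8.85×10^-12·1.99) = 4.68×10^4 N/C.

E ≈ 4.68e4 N/C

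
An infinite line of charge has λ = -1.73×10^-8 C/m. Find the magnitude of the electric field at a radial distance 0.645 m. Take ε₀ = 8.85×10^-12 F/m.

Coaxial Gaussian cylinder, radius r = 0.645 m, length L.
Q_enc = λL, so λ_enc = -1.73×10^-8 C/m.
Applying ∮E·dA = Q_enc/ε₀ with the end caps contributing no flux:
E = |λ_enc|/(2πε₀r) = (1.73×10^-8)/(2π·8.85×10^-12·0.645) = 482 N/C.

|E| = 482 N/C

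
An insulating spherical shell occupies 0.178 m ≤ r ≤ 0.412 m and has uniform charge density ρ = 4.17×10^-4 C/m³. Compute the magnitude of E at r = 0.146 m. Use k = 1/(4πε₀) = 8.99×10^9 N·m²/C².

Use a concentric Gaussian sphere at r = 0.146 m (r < 0.178 m, inside the empty cavity).
No charge is enclosed, so by Gauss's law E·4πr² = 0 ⇒ E = 0.

E = 0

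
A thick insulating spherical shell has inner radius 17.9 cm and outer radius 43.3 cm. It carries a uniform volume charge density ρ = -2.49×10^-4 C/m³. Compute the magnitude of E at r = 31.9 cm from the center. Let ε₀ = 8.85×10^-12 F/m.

Symmetry ⇒ E = E(r) r̂. Gaussian sphere of radius r = 31.9 cm (within the shell material, 17.9 cm < r < 43.3 cm).
Enclosed charge is the volume from a to r: Q_enc = (4π/3)ρ(r³ − a³) = -2.788e-5 C.
Gauss's law: E·4πr² = Q_enc/ε₀.
E = |Q_enc|/(4πε₀r²) = (2.788×10^-5)/(4π·8.85×10^-12·(0.319)²) = 2.46×10^6 N/C.

E ≈ 2.46e6 N/C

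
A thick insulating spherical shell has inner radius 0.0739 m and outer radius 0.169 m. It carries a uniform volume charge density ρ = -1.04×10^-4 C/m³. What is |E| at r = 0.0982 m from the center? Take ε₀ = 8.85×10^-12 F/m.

|E| = 2.21×10^5 N/C

Symmetry ⇒ E = E(r) r̂. Gaussian sphere of radius r = 0.0982 m (within the shell material, 0.0739 m < r < 0.169 m).
Enclosed charge is the volume from a to r: Q_enc = (4π/3)ρ(r³ − a³) = -2.367×10^-7 C.
Applying ∮E·dA = Q_enc/ε₀ with Φ = E(4πr²):
E = |Q_enc|/(4πε₀r²) = (2.367×10^-7)/(4π·8.85×10^-12·(0.0982)²) = 2.21×10^5 N/C.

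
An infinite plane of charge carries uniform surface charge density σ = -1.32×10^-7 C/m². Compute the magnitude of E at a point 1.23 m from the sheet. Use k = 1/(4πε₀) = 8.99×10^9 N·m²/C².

|E| ≈ 7.46×10^3 N/C

The symmetry is planar: E is normal to the sheet and the same magnitude on both sides. Take a pillbox straddling the sheet with end-cap area A.
Only the two end caps contribute flux: Φ = 2EA. With Q_enc = σA, Gauss's law gives E = |σ|/(2ε₀).
E = 2πk|σ| = 2π(8.99×10^9)(1.32×10^-7) = 7.46×10^3 N/C.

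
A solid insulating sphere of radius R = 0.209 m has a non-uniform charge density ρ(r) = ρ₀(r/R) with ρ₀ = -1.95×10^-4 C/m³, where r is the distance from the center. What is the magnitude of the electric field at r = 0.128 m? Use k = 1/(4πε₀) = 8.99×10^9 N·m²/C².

E ≈ 4.32×10^5 N/C

Use a concentric Gaussian sphere at r = 0.128 m (r < R).
Integrate the density: Q_enc = 4π ∫₀^r ρ₀(r'/R)^1 r'² dr' = 4πρ₀ r^4/(4·R) = -7.868×10^-7 C.
By Gauss's law, ∮E·dA = E·4πr² = Q_enc/ε₀.
E = k|Q_enc|/r² = (8.99×10^9)(7.868×10^-7)/(0.128)² = 4.32×10^5 N/C.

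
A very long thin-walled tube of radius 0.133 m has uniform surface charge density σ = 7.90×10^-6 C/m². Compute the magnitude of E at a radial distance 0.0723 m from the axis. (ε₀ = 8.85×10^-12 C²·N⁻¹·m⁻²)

E = 0

By cylindrical symmetry E is radial; use a coaxial Gaussian cylinder of radius 0.0723 m and length L (r < 0.133 m, inside the shell).
All the surface charge lies outside this cylinder: Q_enc = 0, hence E = 0.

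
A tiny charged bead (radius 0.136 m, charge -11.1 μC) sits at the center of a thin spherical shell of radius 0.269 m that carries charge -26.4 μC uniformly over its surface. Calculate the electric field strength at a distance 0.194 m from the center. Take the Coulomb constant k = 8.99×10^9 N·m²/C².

|E| = 2.65×10^6 N/C

Symmetry ⇒ E = E(r) r̂. Gaussian sphere of radius r = 0.194 m (between the bodies, 0.136 m < r < 0.269 m).
The shell at 0.269 m lies outside the Gaussian surface, so Q_enc = -11.1 μC = -1.11×10^-5 C.
By Gauss's law, ∮E·dA = E·4πr² = Q_enc/ε₀.
E = k|Q_enc|/r² = (8.99×10^9)(1.11×10^-5)/(0.194)² = 2.65e6 N/C.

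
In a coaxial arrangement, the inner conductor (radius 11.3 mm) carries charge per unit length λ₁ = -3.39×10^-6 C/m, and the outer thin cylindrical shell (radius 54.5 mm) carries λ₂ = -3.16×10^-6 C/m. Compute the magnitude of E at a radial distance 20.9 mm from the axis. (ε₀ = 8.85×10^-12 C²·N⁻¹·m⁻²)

E = 2.92e6 N/C

By cylindrical symmetry E is radial; use a coaxial Gaussian cylinder of radius 20.9 mm and length L (between the conductors, 11.3 mm < r < 54.5 mm).
The shell at 54.5 mm lies outside the Gaussian surface, so λ_enc = λ₁ = -3.39×10^-6 C/m.
By Gauss's law (flux through the curved wall only), E·2πrL = λ_enc L/ε₀.
E = |λ_enc|/(2πε₀r) = (3.39×10^-6)/(2π·8.85×10^-12·0.0209) = 2.92×10^6 N/C.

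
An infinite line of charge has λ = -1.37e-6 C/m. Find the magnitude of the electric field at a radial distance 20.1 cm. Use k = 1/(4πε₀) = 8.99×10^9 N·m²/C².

|E| = 1.23×10^5 N/C

By cylindrical symmetry E is radial; use a coaxial Gaussian cylinder of radius 20.1 cm and length L.
Q_enc = λL, so λ_enc = -1.37×10^-6 C/m.
Gauss's law: E·2πrL = λ_enc L/ε₀.
E = 2k|λ_enc|/r = 2(8.99×10^9)(1.37e-6)/(0.201) = 1.23×10^5 N/C.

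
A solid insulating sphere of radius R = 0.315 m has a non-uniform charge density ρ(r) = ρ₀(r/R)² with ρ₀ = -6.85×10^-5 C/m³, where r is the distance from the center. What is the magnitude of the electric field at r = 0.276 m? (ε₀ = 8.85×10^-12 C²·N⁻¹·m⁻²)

Use a concentric Gaussian sphere at r = 0.276 m (r < R).
Q_enc = ∫₀^r ρ(r')·4πr'² dr' = (4πρ₀/R²) ∫₀^r r'^4 dr' = 4πρ₀ r^5/(5·R²) = -2.779e-6 C.
By Gauss's law, ∮E·dA = E·4πr² = Q_enc/ε₀.
E = |Q_enc|/(4πε₀r²) = (2.779×10^-6)/(4π·8.85×10^-12·(0.276)²) = 3.28×10^5 N/C.

|E| ≈ 3.28×10^5 N/C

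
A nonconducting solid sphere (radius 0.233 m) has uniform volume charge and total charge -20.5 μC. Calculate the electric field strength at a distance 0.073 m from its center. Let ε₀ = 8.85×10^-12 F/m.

Use a concentric Gaussian sphere at r = 0.073 m (r < R).
Only the charge within r is enclosed: Q_enc = Q·(r/R)³ = (-20.5 μC)·(0.073 m/0.233 m)³ = -6.305×10^-7 C.
Gauss's law: E·4πr² = Q_enc/ε₀.
E = |Q_enc|/(4πε₀r²) = (6.305e-7)/(4π·8.85×10^-12·(0.073)²) = 1.06×10^6 N/C.

E = 1.06e6 N/C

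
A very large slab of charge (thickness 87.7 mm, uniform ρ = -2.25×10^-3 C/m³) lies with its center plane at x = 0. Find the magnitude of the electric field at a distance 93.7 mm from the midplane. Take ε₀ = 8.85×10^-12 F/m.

E = 1.11×10^7 V/m

The point |x| = 93.7 mm lies outside the slab (half-thickness 0.04385 m). A symmetric pillbox spanning the full slab encloses Q_enc = ρ·d·A.
Flux = 2EA ⇒ E = |ρ|d/(2ε₀), independent of distance outside.
E = (2.25e-3)(0.0877)/(2·8.85×10^-12) = 1.11×10^7 N/C.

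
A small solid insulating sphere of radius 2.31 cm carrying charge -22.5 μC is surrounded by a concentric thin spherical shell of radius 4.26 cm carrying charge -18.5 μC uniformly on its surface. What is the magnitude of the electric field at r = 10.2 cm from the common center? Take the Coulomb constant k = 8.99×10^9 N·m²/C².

By spherical symmetry E is radial; choose a Gaussian sphere of radius r = 10.2 cm (r > 4.26 cm, enclosing both).
Q_enc = (-22.5 μC) + (-18.5 μC) = -4.10e-5 C.
Gauss's law: E·4πr² = Q_enc/ε₀.
E = k|Q_enc|/r² = (8.99×10^9)(4.10×10^-5)/(0.102)² = 3.54×10^7 N/C.

E ≈ 3.54×10^7 V/m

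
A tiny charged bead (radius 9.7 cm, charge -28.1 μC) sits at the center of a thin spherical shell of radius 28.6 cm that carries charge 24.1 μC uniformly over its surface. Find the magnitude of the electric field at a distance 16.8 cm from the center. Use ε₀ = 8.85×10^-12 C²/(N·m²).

E = 8.95e6 V/m

Use a concentric Gaussian sphere at r = 16.8 cm (between the bodies, 9.7 cm < r < 28.6 cm).
Only the inner charge is enclosed; the outer shell contributes nothing inside itself. Q_enc = -28.1 μC = -2.81×10^-5 C.
Gauss's law: E·4πr² = Q_enc/ε₀.
E = |Q_enc|/(4πε₀r²) = (2.81×10^-5)/(4π·8.85×10^-12·(0.168)²) = 8.95×10^6 N/C.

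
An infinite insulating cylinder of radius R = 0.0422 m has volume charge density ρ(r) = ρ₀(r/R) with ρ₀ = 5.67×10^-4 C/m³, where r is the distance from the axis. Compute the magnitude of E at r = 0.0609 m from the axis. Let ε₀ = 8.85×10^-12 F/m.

By cylindrical symmetry E is radial; use a coaxial Gaussian cylinder of radius 0.0609 m and length L (r > R, full charge per length enclosed).
λ_enc = 2π ∫₀^R ρ₀(r'/R)^1 r' dr' = 2πρ₀R²/3 = 2.115×10^-6 C/m.
By Gauss's law (flux through the curved wall only), E·2πrL = λ_enc L/ε₀.
E = |λ_enc|/(2πε₀r) = (2.115e-6)/(2π·8.85×10^-12·0.0609) = 6.24e5 N/C.

6.24e5 N/C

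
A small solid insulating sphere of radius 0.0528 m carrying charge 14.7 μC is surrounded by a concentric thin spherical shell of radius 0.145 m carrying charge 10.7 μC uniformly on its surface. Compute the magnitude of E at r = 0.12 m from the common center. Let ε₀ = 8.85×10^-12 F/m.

Symmetry ⇒ E = E(r) r̂. Gaussian sphere of radius r = 0.12 m (between the bodies, 0.0528 m < r < 0.145 m).
The shell at 0.145 m lies outside the Gaussian surface, so Q_enc = 14.7 μC = 1.47e-5 C.
Applying ∮E·dA = Q_enc/ε₀ with Φ = E(4πr²):
E = |Q_enc|/(4πε₀r²) = (1.47×10^-5)/(4π·8.85×10^-12·(0.12)²) = 9.18×10^6 N/C.

E = 9.18×10^6 N/C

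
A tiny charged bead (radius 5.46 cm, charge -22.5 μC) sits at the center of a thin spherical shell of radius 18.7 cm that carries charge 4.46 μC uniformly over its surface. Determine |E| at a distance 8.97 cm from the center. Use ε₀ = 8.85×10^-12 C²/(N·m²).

E ≈ 2.51×10^7 N/C

Use a concentric Gaussian sphere at r = 8.97 cm (between the bodies, 5.46 cm < r < 18.7 cm).
The shell at 18.7 cm lies outside the Gaussian surface, so Q_enc = -22.5 μC = -2.25×10^-5 C.
Since E is radial and uniform over the Gaussian sphere, Φ = E·4πr² = Q_enc/ε₀.
E = |Q_enc|/(4πε₀r²) = (2.25×10^-5)/(4π·8.85×10^-12·(0.0897)²) = 2.51×10^7 N/C.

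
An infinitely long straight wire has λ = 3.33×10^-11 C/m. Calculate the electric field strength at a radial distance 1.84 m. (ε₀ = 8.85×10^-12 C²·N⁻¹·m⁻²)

Choose a coaxial cylinder of radius r = 1.84 m (arbitrary length L) as the Gaussian surface.
Q_enc = λL, so λ_enc = 3.33e-11 C/m.
Applying ∮E·dA = Q_enc/ε₀ with the end caps contributing no flux:
E = |λ_enc|/(2πε₀r) = (3.33×10^-11)/(2π·8.85×10^-12·1.84) = 0.325 N/C.

E = 0.325 N/C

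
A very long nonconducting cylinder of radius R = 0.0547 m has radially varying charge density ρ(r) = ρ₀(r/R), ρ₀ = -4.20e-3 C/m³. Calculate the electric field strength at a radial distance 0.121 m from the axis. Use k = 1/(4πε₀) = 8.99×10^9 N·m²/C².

By cylindrical symmetry E is radial; use a coaxial Gaussian cylinder of radius 0.121 m and length L (r > R, full charge per length enclosed).
λ_enc = 2π ∫₀^R ρ₀(r'/R)^1 r' dr' = 2πρ₀R²/3 = -2.632×10^-5 C/m.
By Gauss's law (flux through the curved wall only), E·2πrL = λ_enc L/ε₀.
E = 2k|λ_enc|/r = 2(8.99×10^9)(2.632e-5)/(0.121) = 3.91e6 N/C.

|E| = 3.91×10^6 V/m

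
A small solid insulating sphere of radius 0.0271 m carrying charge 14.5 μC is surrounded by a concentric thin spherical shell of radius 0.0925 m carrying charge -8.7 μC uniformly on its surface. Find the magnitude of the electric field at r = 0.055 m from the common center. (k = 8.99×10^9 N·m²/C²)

|E| = 4.31e7 N/C

Symmetry ⇒ E = E(r) r̂. Gaussian sphere of radius r = 0.055 m (between the bodies, 0.0271 m < r < 0.0925 m).
Only the inner charge is enclosed; the outer shell contributes nothing inside itself. Q_enc = 14.5 μC = 1.45×10^-5 C.
Since E is radial and uniform over the Gaussian sphere, Φ = E·4πr² = Q_enc/ε₀.
E = k|Q_enc|/r² = (8.99×10^9)(1.45e-5)/(0.055)² = 4.31×10^7 N/C.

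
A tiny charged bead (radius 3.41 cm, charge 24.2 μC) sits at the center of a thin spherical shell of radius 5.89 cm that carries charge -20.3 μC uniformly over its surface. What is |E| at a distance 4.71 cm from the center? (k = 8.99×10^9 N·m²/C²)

Take a concentric spherical Gaussian surface of radius r = 4.71 cm (between the bodies, 3.41 cm < r < 5.89 cm).
Only the inner charge is enclosed; the outer shell contributes nothing inside itself. Q_enc = 24.2 μC = 2.42×10^-5 C.
Applying ∮E·dA = Q_enc/ε₀ with Φ = E(4πr²):
E = k|Q_enc|/r² = (8.99×10^9)(2.42e-5)/(0.0471)² = 9.81×10^7 N/C.

|E| = 9.81e7 V/m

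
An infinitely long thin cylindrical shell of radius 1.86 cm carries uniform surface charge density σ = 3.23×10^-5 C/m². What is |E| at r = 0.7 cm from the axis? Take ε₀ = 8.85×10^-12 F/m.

Take a coaxial cylindrical Gaussian surface of radius r = 0.7 cm and length L (r < 1.86 cm, inside the shell).
No charge is enclosed, so Gauss's law gives E·2πrL = 0 ⇒ E = 0.

E = 0 (no enclosed charge)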